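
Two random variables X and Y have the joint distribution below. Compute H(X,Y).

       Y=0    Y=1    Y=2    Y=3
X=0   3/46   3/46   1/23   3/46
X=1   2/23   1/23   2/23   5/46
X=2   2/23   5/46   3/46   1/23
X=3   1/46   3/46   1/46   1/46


H(X,Y) = -Σ p(x,y) log₂ p(x,y)
  p(0,0)=3/46: -0.0652 × log₂(0.0652) = 0.2569
  p(0,1)=3/46: -0.0652 × log₂(0.0652) = 0.2569
  p(0,2)=1/23: -0.0435 × log₂(0.0435) = 0.1967
  p(0,3)=3/46: -0.0652 × log₂(0.0652) = 0.2569
  p(1,0)=2/23: -0.0870 × log₂(0.0870) = 0.3064
  p(1,1)=1/23: -0.0435 × log₂(0.0435) = 0.1967
  p(1,2)=2/23: -0.0870 × log₂(0.0870) = 0.3064
  p(1,3)=5/46: -0.1087 × log₂(0.1087) = 0.3480
  p(2,0)=2/23: -0.0870 × log₂(0.0870) = 0.3064
  p(2,1)=5/46: -0.1087 × log₂(0.1087) = 0.3480
  p(2,2)=3/46: -0.0652 × log₂(0.0652) = 0.2569
  p(2,3)=1/23: -0.0435 × log₂(0.0435) = 0.1967
  p(3,0)=1/46: -0.0217 × log₂(0.0217) = 0.1201
  p(3,1)=3/46: -0.0652 × log₂(0.0652) = 0.2569
  p(3,2)=1/46: -0.0217 × log₂(0.0217) = 0.1201
  p(3,3)=1/46: -0.0217 × log₂(0.0217) = 0.1201
H(X,Y) = 3.8498 bits


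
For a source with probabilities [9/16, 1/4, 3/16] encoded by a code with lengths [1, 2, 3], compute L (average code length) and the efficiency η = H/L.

Average length L = Σ p_i × l_i = 1.6250 bits
Entropy H = 1.4197 bits
Efficiency η = H/L × 100% = 87.37%


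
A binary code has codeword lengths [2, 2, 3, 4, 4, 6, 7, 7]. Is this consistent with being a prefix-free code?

Kraft inequality: Σ 2^(-l_i) ≤ 1 for prefix-free code
Calculating: 2^(-2) + 2^(-2) + 2^(-3) + 2^(-4) + 2^(-4) + 2^(-6) + 2^(-7) + 2^(-7)
= 0.25 + 0.25 + 0.125 + 0.0625 + 0.0625 + 0.015625 + 0.0078125 + 0.0078125
= 0.7812
Since 0.7812 ≤ 1, prefix-free code exists


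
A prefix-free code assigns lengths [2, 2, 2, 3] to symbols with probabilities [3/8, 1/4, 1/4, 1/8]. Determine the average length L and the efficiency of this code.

Average length L = Σ p_i × l_i = 2.1250 bits
Entropy H = 1.9056 bits
Efficiency η = H/L × 100% = 89.68%


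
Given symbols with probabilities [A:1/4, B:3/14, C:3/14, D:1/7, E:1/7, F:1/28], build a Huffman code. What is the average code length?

Huffman tree construction:
Combine smallest probabilities repeatedly
Resulting codes:
  A: 10 (length 2)
  B: 00 (length 2)
  C: 01 (length 2)
  D: 1111 (length 4)
  E: 110 (length 3)
  F: 1110 (length 4)
Average length = Σ p(s) × length(s) = 2.5000 bits


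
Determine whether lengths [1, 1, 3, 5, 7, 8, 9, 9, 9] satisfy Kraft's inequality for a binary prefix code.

Kraft inequality: Σ 2^(-l_i) ≤ 1 for prefix-free code
Calculating: 2^(-1) + 2^(-1) + 2^(-3) + 2^(-5) + 2^(-7) + 2^(-8) + 2^(-9) + 2^(-9) + 2^(-9)
= 0.5 + 0.5 + 0.125 + 0.03125 + 0.0078125 + 0.00390625 + 0.001953125 + 0.001953125 + 0.001953125
= 1.1738
Since 1.1738 > 1, prefix-free code does not exist


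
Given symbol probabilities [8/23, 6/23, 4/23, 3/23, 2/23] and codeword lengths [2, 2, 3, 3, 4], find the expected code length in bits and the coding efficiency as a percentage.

Average length L = Σ p_i × l_i = 2.4783 bits
Entropy H = 2.1642 bits
Efficiency η = H/L × 100% = 87.33%


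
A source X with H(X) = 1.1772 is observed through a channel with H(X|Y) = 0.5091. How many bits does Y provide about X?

I(X;Y) = H(X) - H(X|Y)
I(X;Y) = 1.1772 - 0.5091 = 0.6681 bits


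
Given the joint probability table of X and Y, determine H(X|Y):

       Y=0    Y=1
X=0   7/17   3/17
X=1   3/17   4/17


H(X|Y) = Σ_y p(y) H(X|Y=y)
  p(Y=0) = 10/17, H(X|Y=0) = 0.8813
  p(Y=1) = 7/17, H(X|Y=1) = 0.9852
H(X|Y) = 0.5882×0.8813 + 0.4118×0.9852 = 0.9241 bits


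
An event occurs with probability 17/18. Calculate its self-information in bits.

Information content I(x) = -log₂(p(x))
I = -log₂(17/18) = -log₂(0.9444)
I = 0.0825 bits


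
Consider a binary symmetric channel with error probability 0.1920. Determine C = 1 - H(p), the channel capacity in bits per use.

For BSC with error probability p:
C = 1 - H(p) where H(p) is binary entropy
H(0.1920) = -0.1920 × log₂(0.1920) - 0.8080 × log₂(0.8080)
H(p) = 0.7056
C = 1 - 0.7056 = 0.2944 bits/use


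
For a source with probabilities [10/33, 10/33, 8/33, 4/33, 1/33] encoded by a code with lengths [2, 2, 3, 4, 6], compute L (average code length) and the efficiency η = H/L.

Average length L = Σ p_i × l_i = 2.6061 bits
Entropy H = 2.0614 bits
Efficiency η = H/L × 100% = 79.10%


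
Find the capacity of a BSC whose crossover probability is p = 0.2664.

For BSC with error probability p:
C = 1 - H(p) where H(p) is binary entropy
H(0.2664) = -0.2664 × log₂(0.2664) - 0.7336 × log₂(0.7336)
H(p) = 0.8363
C = 1 - 0.8363 = 0.1637 bits/use


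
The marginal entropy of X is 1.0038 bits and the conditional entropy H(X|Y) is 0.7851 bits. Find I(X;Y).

I(X;Y) = H(X) - H(X|Y)
I(X;Y) = 1.0038 - 0.7851 = 0.2187 bits


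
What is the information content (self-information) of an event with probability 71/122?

Information content I(x) = -log₂(p(x))
I = -log₂(71/122) = -log₂(0.5820)
I = 0.7810 bits


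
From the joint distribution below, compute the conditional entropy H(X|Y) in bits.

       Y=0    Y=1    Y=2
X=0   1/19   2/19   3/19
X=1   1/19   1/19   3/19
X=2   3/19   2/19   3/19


H(X|Y) = Σ_y p(y) H(X|Y=y)
  p(Y=0) = 5/19, H(X|Y=0) = 1.3710
  p(Y=1) = 5/19, H(X|Y=1) = 1.5219
  p(Y=2) = 9/19, H(X|Y=2) = 1.5850
H(X|Y) = 0.2632×1.3710 + 0.2632×1.5219 + 0.4737×1.5850 = 1.5121 bits


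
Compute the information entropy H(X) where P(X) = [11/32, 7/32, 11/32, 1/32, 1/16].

H(X) = -Σ p(x) log₂ p(x)
  -11/32 × log₂(11/32) = 0.5296
  -7/32 × log₂(7/32) = 0.4796
  -11/32 × log₂(11/32) = 0.5296
  -1/32 × log₂(1/32) = 0.1562
  -1/16 × log₂(1/16) = 0.2500
H(X) = 1.9450 bits


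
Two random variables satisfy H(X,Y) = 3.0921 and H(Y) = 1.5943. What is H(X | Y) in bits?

Chain rule: H(X,Y) = H(X|Y) + H(Y)
H(X|Y) = H(X,Y) - H(Y) = 3.0921 - 1.5943 = 1.4978 bits


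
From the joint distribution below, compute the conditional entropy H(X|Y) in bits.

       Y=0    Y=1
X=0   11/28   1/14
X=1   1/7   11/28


H(X|Y) = Σ_y p(y) H(X|Y=y)
  p(Y=0) = 15/28, H(X|Y=0) = 0.8366
  p(Y=1) = 13/28, H(X|Y=1) = 0.6194
H(X|Y) = 0.5357×0.8366 + 0.4643×0.6194 = 0.7358 bits


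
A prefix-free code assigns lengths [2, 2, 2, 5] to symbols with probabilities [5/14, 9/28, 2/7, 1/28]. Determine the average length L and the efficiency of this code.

Average length L = Σ p_i × l_i = 2.1071 bits
Entropy H = 1.7449 bits
Efficiency η = H/L × 100% = 82.81%


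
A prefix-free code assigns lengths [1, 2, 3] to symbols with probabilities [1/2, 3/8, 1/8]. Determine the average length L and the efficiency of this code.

Average length L = Σ p_i × l_i = 1.6250 bits
Entropy H = 1.4056 bits
Efficiency η = H/L × 100% = 86.50%


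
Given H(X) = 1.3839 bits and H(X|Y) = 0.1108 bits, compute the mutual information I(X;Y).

I(X;Y) = H(X) - H(X|Y)
I(X;Y) = 1.3839 - 0.1108 = 1.2731 bits


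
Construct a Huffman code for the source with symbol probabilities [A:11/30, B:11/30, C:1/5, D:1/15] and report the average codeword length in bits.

Huffman tree construction:
Combine smallest probabilities repeatedly
Resulting codes:
  A: 11 (length 2)
  B: 0 (length 1)
  C: 101 (length 3)
  D: 100 (length 3)
Average length = Σ p(s) × length(s) = 1.9000 bits


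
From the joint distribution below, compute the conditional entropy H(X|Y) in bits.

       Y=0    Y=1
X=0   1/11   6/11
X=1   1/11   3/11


H(X|Y) = Σ_y p(y) H(X|Y=y)
  p(Y=0) = 2/11, H(X|Y=0) = 1.0000
  p(Y=1) = 9/11, H(X|Y=1) = 0.9183
H(X|Y) = 0.1818×1.0000 + 0.8182×0.9183 = 0.9332 bits


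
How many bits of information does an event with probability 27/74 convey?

Information content I(x) = -log₂(p(x))
I = -log₂(27/74) = -log₂(0.3649)
I = 1.4546 bits


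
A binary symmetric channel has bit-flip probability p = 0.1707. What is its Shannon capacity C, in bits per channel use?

For BSC with error probability p:
C = 1 - H(p) where H(p) is binary entropy
H(0.1707) = -0.1707 × log₂(0.1707) - 0.8293 × log₂(0.8293)
H(p) = 0.6593
C = 1 - 0.6593 = 0.3407 bits/use


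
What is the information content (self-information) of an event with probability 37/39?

Information content I(x) = -log₂(p(x))
I = -log₂(37/39) = -log₂(0.9487)
I = 0.0759 bits


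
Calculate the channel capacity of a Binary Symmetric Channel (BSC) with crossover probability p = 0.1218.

For BSC with error probability p:
C = 1 - H(p) where H(p) is binary entropy
H(0.1218) = -0.1218 × log₂(0.1218) - 0.8782 × log₂(0.8782)
H(p) = 0.5345
C = 1 - 0.5345 = 0.4655 bits/use


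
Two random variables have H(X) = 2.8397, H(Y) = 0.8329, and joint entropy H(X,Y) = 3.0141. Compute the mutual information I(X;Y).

I(X;Y) = H(X) + H(Y) - H(X,Y)
I(X;Y) = 2.8397 + 0.8329 - 3.0141 = 0.6585 bits


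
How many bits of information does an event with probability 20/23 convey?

Information content I(x) = -log₂(p(x))
I = -log₂(20/23) = -log₂(0.8696)
I = 0.2016 bits


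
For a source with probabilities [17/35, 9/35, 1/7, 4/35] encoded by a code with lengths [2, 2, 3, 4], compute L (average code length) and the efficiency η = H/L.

Average length L = Σ p_i × l_i = 2.3714 bits
Entropy H = 1.7685 bits
Efficiency η = H/L × 100% = 74.58%


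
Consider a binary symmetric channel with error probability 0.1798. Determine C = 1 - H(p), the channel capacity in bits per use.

For BSC with error probability p:
C = 1 - H(p) where H(p) is binary entropy
H(0.1798) = -0.1798 × log₂(0.1798) - 0.8202 × log₂(0.8202)
H(p) = 0.6796
C = 1 - 0.6796 = 0.3204 bits/use


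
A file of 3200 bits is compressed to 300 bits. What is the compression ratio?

Compression ratio = Original / Compressed
= 3200 / 300 = 10.67:1


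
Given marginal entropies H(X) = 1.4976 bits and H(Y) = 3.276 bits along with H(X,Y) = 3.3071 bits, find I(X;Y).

I(X;Y) = H(X) + H(Y) - H(X,Y)
I(X;Y) = 1.4976 + 3.276 - 3.3071 = 1.4665 bits


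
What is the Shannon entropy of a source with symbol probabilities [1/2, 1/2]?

H(X) = -Σ p(x) log₂ p(x)
  -1/2 × log₂(1/2) = 0.5000
  -1/2 × log₂(1/2) = 0.5000
H(X) = 1.0000 bits


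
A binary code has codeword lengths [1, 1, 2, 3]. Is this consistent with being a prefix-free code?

Kraft inequality: Σ 2^(-l_i) ≤ 1 for prefix-free code
Calculating: 2^(-1) + 2^(-1) + 2^(-2) + 2^(-3)
= 0.5 + 0.5 + 0.25 + 0.125
= 1.3750
Since 1.3750 > 1, prefix-free code does not exist


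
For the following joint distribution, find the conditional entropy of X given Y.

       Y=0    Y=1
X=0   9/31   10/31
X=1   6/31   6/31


H(X|Y) = Σ_y p(y) H(X|Y=y)
  p(Y=0) = 15/31, H(X|Y=0) = 0.9710
  p(Y=1) = 16/31, H(X|Y=1) = 0.9544
H(X|Y) = 0.4839×0.9710 + 0.5161×0.9544 = 0.9624 bits


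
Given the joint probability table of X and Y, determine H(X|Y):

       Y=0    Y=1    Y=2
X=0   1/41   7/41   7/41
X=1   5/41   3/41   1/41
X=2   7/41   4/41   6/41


H(X|Y) = Σ_y p(y) H(X|Y=y)
  p(Y=0) = 13/41, H(X|Y=0) = 1.2957
  p(Y=1) = 14/41, H(X|Y=1) = 1.4926
  p(Y=2) = 14/41, H(X|Y=2) = 1.2958
H(X|Y) = 0.3171×1.2957 + 0.3415×1.4926 + 0.3415×1.2958 = 1.3630 bits


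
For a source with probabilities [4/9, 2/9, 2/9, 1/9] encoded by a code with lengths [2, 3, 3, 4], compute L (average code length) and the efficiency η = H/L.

Average length L = Σ p_i × l_i = 2.6667 bits
Entropy H = 1.8366 bits
Efficiency η = H/L × 100% = 68.87%


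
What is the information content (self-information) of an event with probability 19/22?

Information content I(x) = -log₂(p(x))
I = -log₂(19/22) = -log₂(0.8636)
I = 0.2115 bits


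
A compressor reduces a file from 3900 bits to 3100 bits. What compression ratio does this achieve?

Compression ratio = Original / Compressed
= 3900 / 3100 = 1.26:1


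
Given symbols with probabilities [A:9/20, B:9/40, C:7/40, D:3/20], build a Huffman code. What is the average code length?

Huffman tree construction:
Combine smallest probabilities repeatedly
Resulting codes:
  A: 0 (length 1)
  B: 10 (length 2)
  C: 111 (length 3)
  D: 110 (length 3)
Average length = Σ p(s) × length(s) = 1.8750 bits


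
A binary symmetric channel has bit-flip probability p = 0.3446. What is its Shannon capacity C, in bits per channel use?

For BSC with error probability p:
C = 1 - H(p) where H(p) is binary entropy
H(0.3446) = -0.3446 × log₂(0.3446) - 0.6554 × log₂(0.6554)
H(p) = 0.9292
C = 1 - 0.9292 = 0.0708 bits/use


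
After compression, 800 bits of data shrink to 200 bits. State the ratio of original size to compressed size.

Compression ratio = Original / Compressed
= 800 / 200 = 4.00:1


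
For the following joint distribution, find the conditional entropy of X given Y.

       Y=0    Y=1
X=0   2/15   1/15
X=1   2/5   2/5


H(X|Y) = Σ_y p(y) H(X|Y=y)
  p(Y=0) = 8/15, H(X|Y=0) = 0.8113
  p(Y=1) = 7/15, H(X|Y=1) = 0.5917
H(X|Y) = 0.5333×0.8113 + 0.4667×0.5917 = 0.7088 bits


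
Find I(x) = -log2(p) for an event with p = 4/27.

Information content I(x) = -log₂(p(x))
I = -log₂(4/27) = -log₂(0.1481)
I = 2.7549 bits


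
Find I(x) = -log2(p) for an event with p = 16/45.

Information content I(x) = -log₂(p(x))
I = -log₂(16/45) = -log₂(0.3556)
I = 1.4919 bits


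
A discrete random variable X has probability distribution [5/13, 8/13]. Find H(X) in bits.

H(X) = -Σ p(x) log₂ p(x)
  -5/13 × log₂(5/13) = 0.5302
  -8/13 × log₂(8/13) = 0.4310
H(X) = 0.9612 bits


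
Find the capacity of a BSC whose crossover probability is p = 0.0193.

For BSC with error probability p:
C = 1 - H(p) where H(p) is binary entropy
H(0.0193) = -0.0193 × log₂(0.0193) - 0.9807 × log₂(0.9807)
H(p) = 0.1375
C = 1 - 0.1375 = 0.8625 bits/use


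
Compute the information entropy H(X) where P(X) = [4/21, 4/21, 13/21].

H(X) = -Σ p(x) log₂ p(x)
  -4/21 × log₂(4/21) = 0.4557
  -4/21 × log₂(4/21) = 0.4557
  -13/21 × log₂(13/21) = 0.4283
H(X) = 1.3397 bits


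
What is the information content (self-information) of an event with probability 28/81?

Information content I(x) = -log₂(p(x))
I = -log₂(28/81) = -log₂(0.3457)
I = 1.5325 bits


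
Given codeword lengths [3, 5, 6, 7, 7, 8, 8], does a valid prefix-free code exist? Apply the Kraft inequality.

Kraft inequality: Σ 2^(-l_i) ≤ 1 for prefix-free code
Calculating: 2^(-3) + 2^(-5) + 2^(-6) + 2^(-7) + 2^(-7) + 2^(-8) + 2^(-8)
= 0.125 + 0.03125 + 0.015625 + 0.0078125 + 0.0078125 + 0.00390625 + 0.00390625
= 0.1953
Since 0.1953 ≤ 1, prefix-free code exists


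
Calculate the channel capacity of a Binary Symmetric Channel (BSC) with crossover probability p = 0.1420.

For BSC with error probability p:
C = 1 - H(p) where H(p) is binary entropy
H(0.1420) = -0.1420 × log₂(0.1420) - 0.8580 × log₂(0.8580)
H(p) = 0.5895
C = 1 - 0.5895 = 0.4105 bits/use


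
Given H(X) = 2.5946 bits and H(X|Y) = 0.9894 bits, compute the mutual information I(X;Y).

I(X;Y) = H(X) - H(X|Y)
I(X;Y) = 2.5946 - 0.9894 = 1.6052 bits


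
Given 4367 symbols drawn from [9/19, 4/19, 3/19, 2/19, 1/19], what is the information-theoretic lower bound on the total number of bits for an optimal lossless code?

Entropy H = 1.9698 bits/symbol
Minimum bits = H × n = 1.9698 × 4367
= 8602.16 bits


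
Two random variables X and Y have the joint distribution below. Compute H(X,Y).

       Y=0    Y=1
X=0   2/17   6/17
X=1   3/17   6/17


H(X,Y) = -Σ p(x,y) log₂ p(x,y)
  p(0,0)=2/17: -0.1176 × log₂(0.1176) = 0.3632
  p(0,1)=6/17: -0.3529 × log₂(0.3529) = 0.5303
  p(1,0)=3/17: -0.1765 × log₂(0.1765) = 0.4416
  p(1,1)=6/17: -0.3529 × log₂(0.3529) = 0.5303
H(X,Y) = 1.8654 bits


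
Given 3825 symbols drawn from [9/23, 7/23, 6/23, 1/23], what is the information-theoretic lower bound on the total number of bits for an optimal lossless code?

Entropy H = 1.7544 bits/symbol
Minimum bits = H × n = 1.7544 × 3825
= 6710.60 bits


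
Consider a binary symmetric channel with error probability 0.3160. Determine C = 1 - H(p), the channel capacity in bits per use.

For BSC with error probability p:
C = 1 - H(p) where H(p) is binary entropy
H(0.3160) = -0.3160 × log₂(0.3160) - 0.6840 × log₂(0.6840)
H(p) = 0.9000
C = 1 - 0.9000 = 0.1000 bits/use


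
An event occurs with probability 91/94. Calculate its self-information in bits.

Information content I(x) = -log₂(p(x))
I = -log₂(91/94) = -log₂(0.9681)
I = 0.0468 bits


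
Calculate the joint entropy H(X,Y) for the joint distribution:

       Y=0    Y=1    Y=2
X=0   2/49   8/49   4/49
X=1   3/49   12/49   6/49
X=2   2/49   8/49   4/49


H(X,Y) = -Σ p(x,y) log₂ p(x,y)
  p(0,0)=2/49: -0.0408 × log₂(0.0408) = 0.1884
  p(0,1)=8/49: -0.1633 × log₂(0.1633) = 0.4269
  p(0,2)=4/49: -0.0816 × log₂(0.0816) = 0.2951
  p(1,0)=3/49: -0.0612 × log₂(0.0612) = 0.2467
  p(1,1)=12/49: -0.2449 × log₂(0.2449) = 0.4971
  p(1,2)=6/49: -0.1224 × log₂(0.1224) = 0.3710
  p(2,0)=2/49: -0.0408 × log₂(0.0408) = 0.1884
  p(2,1)=8/49: -0.1633 × log₂(0.1633) = 0.4269
  p(2,2)=4/49: -0.0816 × log₂(0.0816) = 0.2951
H(X,Y) = 2.9354 bits


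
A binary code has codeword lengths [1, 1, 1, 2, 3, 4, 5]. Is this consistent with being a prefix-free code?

Kraft inequality: Σ 2^(-l_i) ≤ 1 for prefix-free code
Calculating: 2^(-1) + 2^(-1) + 2^(-1) + 2^(-2) + 2^(-3) + 2^(-4) + 2^(-5)
= 0.5 + 0.5 + 0.5 + 0.25 + 0.125 + 0.0625 + 0.03125
= 1.9688
Since 1.9688 > 1, prefix-free code does not exist


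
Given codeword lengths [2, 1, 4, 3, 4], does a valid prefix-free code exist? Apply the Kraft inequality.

Kraft inequality: Σ 2^(-l_i) ≤ 1 for prefix-free code
Calculating: 2^(-2) + 2^(-1) + 2^(-4) + 2^(-3) + 2^(-4)
= 0.25 + 0.5 + 0.0625 + 0.125 + 0.0625
= 1.0000
Since 1.0000 ≤ 1, prefix-free code exists


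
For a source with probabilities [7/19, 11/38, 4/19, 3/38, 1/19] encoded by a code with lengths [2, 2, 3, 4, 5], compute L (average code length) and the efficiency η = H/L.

Average length L = Σ p_i × l_i = 2.5263 bits
Entropy H = 2.0345 bits
Efficiency η = H/L × 100% = 80.53%


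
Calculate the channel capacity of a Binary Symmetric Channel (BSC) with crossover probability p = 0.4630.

For BSC with error probability p:
C = 1 - H(p) where H(p) is binary entropy
H(0.4630) = -0.4630 × log₂(0.4630) - 0.5370 × log₂(0.5370)
H(p) = 0.9960
C = 1 - 0.9960 = 0.0040 bits/use


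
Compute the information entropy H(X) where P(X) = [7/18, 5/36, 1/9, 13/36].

H(X) = -Σ p(x) log₂ p(x)
  -7/18 × log₂(7/18) = 0.5299
  -5/36 × log₂(5/36) = 0.3956
  -1/9 × log₂(1/9) = 0.3522
  -13/36 × log₂(13/36) = 0.5306
H(X) = 1.8083 bits


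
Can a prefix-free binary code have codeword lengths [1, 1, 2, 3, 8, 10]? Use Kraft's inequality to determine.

Kraft inequality: Σ 2^(-l_i) ≤ 1 for prefix-free code
Calculating: 2^(-1) + 2^(-1) + 2^(-2) + 2^(-3) + 2^(-8) + 2^(-10)
= 0.5 + 0.5 + 0.25 + 0.125 + 0.00390625 + 0.0009765625
= 1.3799
Since 1.3799 > 1, prefix-free code does not exist


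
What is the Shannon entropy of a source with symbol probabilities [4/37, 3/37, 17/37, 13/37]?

H(X) = -Σ p(x) log₂ p(x)
  -4/37 × log₂(4/37) = 0.3470
  -3/37 × log₂(3/37) = 0.2939
  -17/37 × log₂(17/37) = 0.5155
  -13/37 × log₂(13/37) = 0.5302
H(X) = 1.6865 bits


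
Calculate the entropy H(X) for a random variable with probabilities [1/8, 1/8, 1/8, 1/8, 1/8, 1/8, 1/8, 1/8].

H(X) = -Σ p(x) log₂ p(x)
  -1/8 × log₂(1/8) = 0.3750
  -1/8 × log₂(1/8) = 0.3750
  -1/8 × log₂(1/8) = 0.3750
  -1/8 × log₂(1/8) = 0.3750
  -1/8 × log₂(1/8) = 0.3750
  -1/8 × log₂(1/8) = 0.3750
  -1/8 × log₂(1/8) = 0.3750
  -1/8 × log₂(1/8) = 0.3750
H(X) = 3.0000 bits


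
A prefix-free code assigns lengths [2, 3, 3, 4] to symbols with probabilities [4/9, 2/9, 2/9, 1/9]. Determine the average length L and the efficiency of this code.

Average length L = Σ p_i × l_i = 2.6667 bits
Entropy H = 1.8366 bits
Efficiency η = H/L × 100% = 68.87%


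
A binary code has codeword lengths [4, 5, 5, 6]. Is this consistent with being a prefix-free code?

Kraft inequality: Σ 2^(-l_i) ≤ 1 for prefix-free code
Calculating: 2^(-4) + 2^(-5) + 2^(-5) + 2^(-6)
= 0.0625 + 0.03125 + 0.03125 + 0.015625
= 0.1406
Since 0.1406 ≤ 1, prefix-free code exists


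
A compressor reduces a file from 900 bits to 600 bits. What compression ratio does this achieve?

Compression ratio = Original / Compressed
= 900 / 600 = 1.50:1


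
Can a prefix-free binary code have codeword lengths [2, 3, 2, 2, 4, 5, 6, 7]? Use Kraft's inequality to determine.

Kraft inequality: Σ 2^(-l_i) ≤ 1 for prefix-free code
Calculating: 2^(-2) + 2^(-3) + 2^(-2) + 2^(-2) + 2^(-4) + 2^(-5) + 2^(-6) + 2^(-7)
= 0.25 + 0.125 + 0.25 + 0.25 + 0.0625 + 0.03125 + 0.015625 + 0.0078125
= 0.9922
Since 0.9922 ≤ 1, prefix-free code exists


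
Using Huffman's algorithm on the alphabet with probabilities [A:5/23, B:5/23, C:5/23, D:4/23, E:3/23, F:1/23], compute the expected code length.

Huffman tree construction:
Combine smallest probabilities repeatedly
Resulting codes:
  A: 00 (length 2)
  B: 01 (length 2)
  C: 10 (length 2)
  D: 110 (length 3)
  E: 1111 (length 4)
  F: 1110 (length 4)
Average length = Σ p(s) × length(s) = 2.5217 bits


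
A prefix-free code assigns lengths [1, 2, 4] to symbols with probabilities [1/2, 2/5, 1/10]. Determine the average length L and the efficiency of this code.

Average length L = Σ p_i × l_i = 1.7000 bits
Entropy H = 1.3610 bits
Efficiency η = H/L × 100% = 80.06%


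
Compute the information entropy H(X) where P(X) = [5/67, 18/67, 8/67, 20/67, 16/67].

H(X) = -Σ p(x) log₂ p(x)
  -5/67 × log₂(5/67) = 0.2794
  -18/67 × log₂(18/67) = 0.5094
  -8/67 × log₂(8/67) = 0.3661
  -20/67 × log₂(20/67) = 0.5206
  -16/67 × log₂(16/67) = 0.4934
H(X) = 2.1690 bits


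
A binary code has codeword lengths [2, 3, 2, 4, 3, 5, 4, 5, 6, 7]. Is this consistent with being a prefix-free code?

Kraft inequality: Σ 2^(-l_i) ≤ 1 for prefix-free code
Calculating: 2^(-2) + 2^(-3) + 2^(-2) + 2^(-4) + 2^(-3) + 2^(-5) + 2^(-4) + 2^(-5) + 2^(-6) + 2^(-7)
= 0.25 + 0.125 + 0.25 + 0.0625 + 0.125 + 0.03125 + 0.0625 + 0.03125 + 0.015625 + 0.0078125
= 0.9609
Since 0.9609 ≤ 1, prefix-free code exists


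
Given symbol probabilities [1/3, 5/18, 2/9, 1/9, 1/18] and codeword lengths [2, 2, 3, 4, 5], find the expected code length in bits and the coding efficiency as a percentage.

Average length L = Σ p_i × l_i = 2.6111 bits
Entropy H = 2.1077 bits
Efficiency η = H/L × 100% = 80.72%


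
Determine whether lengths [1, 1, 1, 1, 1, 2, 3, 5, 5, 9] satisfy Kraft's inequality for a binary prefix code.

Kraft inequality: Σ 2^(-l_i) ≤ 1 for prefix-free code
Calculating: 2^(-1) + 2^(-1) + 2^(-1) + 2^(-1) + 2^(-1) + 2^(-2) + 2^(-3) + 2^(-5) + 2^(-5) + 2^(-9)
= 0.5 + 0.5 + 0.5 + 0.5 + 0.5 + 0.25 + 0.125 + 0.03125 + 0.03125 + 0.001953125
= 2.9395
Since 2.9395 > 1, prefix-free code does not exist


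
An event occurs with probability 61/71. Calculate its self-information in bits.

Information content I(x) = -log₂(p(x))
I = -log₂(61/71) = -log₂(0.8592)
I = 0.2190 bits


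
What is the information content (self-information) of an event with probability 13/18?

Information content I(x) = -log₂(p(x))
I = -log₂(13/18) = -log₂(0.7222)
I = 0.4695 bits


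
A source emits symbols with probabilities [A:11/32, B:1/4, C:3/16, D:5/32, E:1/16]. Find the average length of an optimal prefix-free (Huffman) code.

Huffman tree construction:
Combine smallest probabilities repeatedly
Resulting codes:
  A: 11 (length 2)
  B: 10 (length 2)
  C: 00 (length 2)
  D: 011 (length 3)
  E: 010 (length 3)
Average length = Σ p(s) × length(s) = 2.2188 bits


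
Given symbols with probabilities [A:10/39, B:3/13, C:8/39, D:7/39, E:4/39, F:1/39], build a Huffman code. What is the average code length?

Huffman tree construction:
Combine smallest probabilities repeatedly
Resulting codes:
  A: 10 (length 2)
  B: 01 (length 2)
  C: 00 (length 2)
  D: 111 (length 3)
  E: 1101 (length 4)
  F: 1100 (length 4)
Average length = Σ p(s) × length(s) = 2.4359 bits


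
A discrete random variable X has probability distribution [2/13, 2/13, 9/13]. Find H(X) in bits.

H(X) = -Σ p(x) log₂ p(x)
  -2/13 × log₂(2/13) = 0.4155
  -2/13 × log₂(2/13) = 0.4155
  -9/13 × log₂(9/13) = 0.3673
H(X) = 1.1982 bits


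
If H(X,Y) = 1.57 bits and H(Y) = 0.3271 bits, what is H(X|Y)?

Chain rule: H(X,Y) = H(X|Y) + H(Y)
H(X|Y) = H(X,Y) - H(Y) = 1.57 - 0.3271 = 1.2429 bits


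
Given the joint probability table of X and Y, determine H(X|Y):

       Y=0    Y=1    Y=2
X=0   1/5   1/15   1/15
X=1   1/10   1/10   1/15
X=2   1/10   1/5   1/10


H(X|Y) = Σ_y p(y) H(X|Y=y)
  p(Y=0) = 2/5, H(X|Y=0) = 1.5000
  p(Y=1) = 11/30, H(X|Y=1) = 1.4354
  p(Y=2) = 7/30, H(X|Y=2) = 1.5567
H(X|Y) = 0.4000×1.5000 + 0.3667×1.4354 + 0.2333×1.5567 = 1.4895 bits


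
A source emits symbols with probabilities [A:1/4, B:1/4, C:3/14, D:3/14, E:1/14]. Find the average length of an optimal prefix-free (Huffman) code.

Huffman tree construction:
Combine smallest probabilities repeatedly
Resulting codes:
  A: 01 (length 2)
  B: 10 (length 2)
  C: 111 (length 3)
  D: 00 (length 2)
  E: 110 (length 3)
Average length = Σ p(s) × length(s) = 2.2857 bits


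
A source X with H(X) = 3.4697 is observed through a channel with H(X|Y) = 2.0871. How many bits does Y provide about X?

I(X;Y) = H(X) - H(X|Y)
I(X;Y) = 3.4697 - 2.0871 = 1.3826 bits


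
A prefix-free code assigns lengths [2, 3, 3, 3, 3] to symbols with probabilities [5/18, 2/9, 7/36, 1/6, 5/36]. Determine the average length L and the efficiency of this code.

Average length L = Σ p_i × l_i = 2.7222 bits
Entropy H = 2.2813 bits
Efficiency η = H/L × 100% = 83.80%


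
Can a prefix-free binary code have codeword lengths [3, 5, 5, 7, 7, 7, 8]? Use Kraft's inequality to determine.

Kraft inequality: Σ 2^(-l_i) ≤ 1 for prefix-free code
Calculating: 2^(-3) + 2^(-5) + 2^(-5) + 2^(-7) + 2^(-7) + 2^(-7) + 2^(-8)
= 0.125 + 0.03125 + 0.03125 + 0.0078125 + 0.0078125 + 0.0078125 + 0.00390625
= 0.2148
Since 0.2148 ≤ 1, prefix-free code exists


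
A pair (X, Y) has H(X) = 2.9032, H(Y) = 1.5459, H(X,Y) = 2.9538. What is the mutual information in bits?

I(X;Y) = H(X) + H(Y) - H(X,Y)
I(X;Y) = 2.9032 + 1.5459 - 2.9538 = 1.4953 bits


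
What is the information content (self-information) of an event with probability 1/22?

Information content I(x) = -log₂(p(x))
I = -log₂(1/22) = -log₂(0.0455)
I = 4.4594 bits


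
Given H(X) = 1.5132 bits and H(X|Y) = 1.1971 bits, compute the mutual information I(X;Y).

I(X;Y) = H(X) - H(X|Y)
I(X;Y) = 1.5132 - 1.1971 = 0.3161 bits


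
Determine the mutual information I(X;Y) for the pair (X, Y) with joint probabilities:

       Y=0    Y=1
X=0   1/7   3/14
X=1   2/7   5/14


H(X) = 0.9403, H(Y) = 0.9852, H(X,Y) = 1.9242
I(X;Y) = H(X) + H(Y) - H(X,Y) = 0.0013 bits


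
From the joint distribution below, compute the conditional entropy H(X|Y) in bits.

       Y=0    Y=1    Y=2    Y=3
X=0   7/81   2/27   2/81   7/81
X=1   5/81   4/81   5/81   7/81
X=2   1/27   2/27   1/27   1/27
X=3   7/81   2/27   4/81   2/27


H(X|Y) = Σ_y p(y) H(X|Y=y)
  p(Y=0) = 22/81, H(X|Y=0) = 1.9291
  p(Y=1) = 22/81, H(X|Y=1) = 1.9808
  p(Y=2) = 14/81, H(X|Y=2) = 1.9242
  p(Y=3) = 23/81, H(X|Y=3) = 1.9337
H(X|Y) = 0.2716×1.9291 + 0.2716×1.9808 + 0.1728×1.9242 + 0.2840×1.9337 = 1.9436 bits


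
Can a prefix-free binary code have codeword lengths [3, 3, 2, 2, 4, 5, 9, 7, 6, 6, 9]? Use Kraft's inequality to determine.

Kraft inequality: Σ 2^(-l_i) ≤ 1 for prefix-free code
Calculating: 2^(-3) + 2^(-3) + 2^(-2) + 2^(-2) + 2^(-4) + 2^(-5) + 2^(-9) + 2^(-7) + 2^(-6) + 2^(-6) + 2^(-9)
= 0.125 + 0.125 + 0.25 + 0.25 + 0.0625 + 0.03125 + 0.001953125 + 0.0078125 + 0.015625 + 0.015625 + 0.001953125
= 0.8867
Since 0.8867 ≤ 1, prefix-free code exists


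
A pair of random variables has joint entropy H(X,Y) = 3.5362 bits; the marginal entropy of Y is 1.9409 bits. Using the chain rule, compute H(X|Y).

Chain rule: H(X,Y) = H(X|Y) + H(Y)
H(X|Y) = H(X,Y) - H(Y) = 3.5362 - 1.9409 = 1.5953 bits


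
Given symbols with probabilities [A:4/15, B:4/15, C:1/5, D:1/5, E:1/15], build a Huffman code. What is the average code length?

Huffman tree construction:
Combine smallest probabilities repeatedly
Resulting codes:
  A: 01 (length 2)
  B: 10 (length 2)
  C: 111 (length 3)
  D: 00 (length 2)
  E: 110 (length 3)
Average length = Σ p(s) × length(s) = 2.2667 bits


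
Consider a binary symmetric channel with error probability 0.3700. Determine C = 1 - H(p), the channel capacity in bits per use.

For BSC with error probability p:
C = 1 - H(p) where H(p) is binary entropy
H(0.3700) = -0.3700 × log₂(0.3700) - 0.6300 × log₂(0.6300)
H(p) = 0.9507
C = 1 - 0.9507 = 0.0493 bits/use


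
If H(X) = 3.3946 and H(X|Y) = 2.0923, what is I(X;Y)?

I(X;Y) = H(X) - H(X|Y)
I(X;Y) = 3.3946 - 2.0923 = 1.3023 bits


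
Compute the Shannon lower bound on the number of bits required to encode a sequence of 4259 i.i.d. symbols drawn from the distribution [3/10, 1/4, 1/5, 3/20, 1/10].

Entropy H = 2.2282 bits/symbol
Minimum bits = H × n = 2.2282 × 4259
= 9489.96 bits


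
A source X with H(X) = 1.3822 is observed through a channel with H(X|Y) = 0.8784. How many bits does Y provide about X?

I(X;Y) = H(X) - H(X|Y)
I(X;Y) = 1.3822 - 0.8784 = 0.5038 bits


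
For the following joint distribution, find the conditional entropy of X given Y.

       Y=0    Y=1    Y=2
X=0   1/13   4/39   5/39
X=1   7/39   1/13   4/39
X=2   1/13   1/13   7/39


H(X|Y) = Σ_y p(y) H(X|Y=y)
  p(Y=0) = 1/3, H(X|Y=0) = 1.4573
  p(Y=1) = 10/39, H(X|Y=1) = 1.5710
  p(Y=2) = 16/39, H(X|Y=2) = 1.5462
H(X|Y) = 0.3333×1.4573 + 0.2564×1.5710 + 0.4103×1.5462 = 1.5229 bits


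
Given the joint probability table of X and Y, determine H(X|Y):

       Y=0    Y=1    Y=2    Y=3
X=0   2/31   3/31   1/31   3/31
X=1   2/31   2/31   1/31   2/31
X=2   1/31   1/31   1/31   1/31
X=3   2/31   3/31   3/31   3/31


H(X|Y) = Σ_y p(y) H(X|Y=y)
  p(Y=0) = 7/31, H(X|Y=0) = 1.9502
  p(Y=1) = 9/31, H(X|Y=1) = 1.8911
  p(Y=2) = 6/31, H(X|Y=2) = 1.7925
  p(Y=3) = 9/31, H(X|Y=3) = 1.8911
H(X|Y) = 0.2258×1.9502 + 0.2903×1.8911 + 0.1935×1.7925 + 0.2903×1.8911 = 1.8853 bits


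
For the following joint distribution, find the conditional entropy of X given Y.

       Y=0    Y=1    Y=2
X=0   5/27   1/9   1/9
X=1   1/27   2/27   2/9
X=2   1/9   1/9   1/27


H(X|Y) = Σ_y p(y) H(X|Y=y)
  p(Y=0) = 1/3, H(X|Y=0) = 1.3516
  p(Y=1) = 8/27, H(X|Y=1) = 1.5613
  p(Y=2) = 10/27, H(X|Y=2) = 1.2955
H(X|Y) = 0.3333×1.3516 + 0.2963×1.5613 + 0.3704×1.2955 = 1.3929 bits


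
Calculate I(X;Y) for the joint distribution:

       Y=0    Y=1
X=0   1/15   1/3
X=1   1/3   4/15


H(X) = 0.9710, H(Y) = 0.9710, H(X,Y) = 1.8256
I(X;Y) = H(X) + H(Y) - H(X,Y) = 0.1163 bits


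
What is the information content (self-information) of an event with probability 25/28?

Information content I(x) = -log₂(p(x))
I = -log₂(25/28) = -log₂(0.8929)
I = 0.1635 bits


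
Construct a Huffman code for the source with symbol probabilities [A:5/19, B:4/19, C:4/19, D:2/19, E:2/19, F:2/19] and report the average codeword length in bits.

Huffman tree construction:
Combine smallest probabilities repeatedly
Resulting codes:
  A: 10 (length 2)
  B: 111 (length 3)
  C: 00 (length 2)
  D: 010 (length 3)
  E: 011 (length 3)
  F: 110 (length 3)
Average length = Σ p(s) × length(s) = 2.5263 bits


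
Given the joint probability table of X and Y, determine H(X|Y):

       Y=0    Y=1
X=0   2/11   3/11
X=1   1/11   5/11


H(X|Y) = Σ_y p(y) H(X|Y=y)
  p(Y=0) = 3/11, H(X|Y=0) = 0.9183
  p(Y=1) = 8/11, H(X|Y=1) = 0.9544
H(X|Y) = 0.2727×0.9183 + 0.7273×0.9544 = 0.9446 bits


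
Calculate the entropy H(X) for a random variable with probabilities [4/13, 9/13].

H(X) = -Σ p(x) log₂ p(x)
  -4/13 × log₂(4/13) = 0.5232
  -9/13 × log₂(9/13) = 0.3673
H(X) = 0.8905 bits


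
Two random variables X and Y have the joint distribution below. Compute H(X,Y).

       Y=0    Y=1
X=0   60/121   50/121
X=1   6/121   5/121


H(X,Y) = -Σ p(x,y) log₂ p(x,y)
  p(0,0)=60/121: -0.4959 × log₂(0.4959) = 0.5018
  p(0,1)=50/121: -0.4132 × log₂(0.4132) = 0.5269
  p(1,0)=6/121: -0.0496 × log₂(0.0496) = 0.2149
  p(1,1)=5/121: -0.0413 × log₂(0.0413) = 0.1900
H(X,Y) = 1.4335 bits


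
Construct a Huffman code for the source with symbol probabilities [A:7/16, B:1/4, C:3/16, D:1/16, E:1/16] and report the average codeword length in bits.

Huffman tree construction:
Combine smallest probabilities repeatedly
Resulting codes:
  A: 0 (length 1)
  B: 10 (length 2)
  C: 111 (length 3)
  D: 1100 (length 4)
  E: 1101 (length 4)
Average length = Σ p(s) × length(s) = 2.0000 bits


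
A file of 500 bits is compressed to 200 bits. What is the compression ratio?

Compression ratio = Original / Compressed
= 500 / 200 = 2.50:1


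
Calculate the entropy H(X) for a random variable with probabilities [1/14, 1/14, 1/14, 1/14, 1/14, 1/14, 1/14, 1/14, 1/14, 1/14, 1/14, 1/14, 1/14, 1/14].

H(X) = -Σ p(x) log₂ p(x)
  -1/14 × log₂(1/14) = 0.2720
  -1/14 × log₂(1/14) = 0.2720
  -1/14 × log₂(1/14) = 0.2720
  -1/14 × log₂(1/14) = 0.2720
  -1/14 × log₂(1/14) = 0.2720
  -1/14 × log₂(1/14) = 0.2720
  -1/14 × log₂(1/14) = 0.2720
  -1/14 × log₂(1/14) = 0.2720
  -1/14 × log₂(1/14) = 0.2720
  -1/14 × log₂(1/14) = 0.2720
  -1/14 × log₂(1/14) = 0.2720
  -1/14 × log₂(1/14) = 0.2720
  -1/14 × log₂(1/14) = 0.2720
  -1/14 × log₂(1/14) = 0.2720
H(X) = 3.8074 bits


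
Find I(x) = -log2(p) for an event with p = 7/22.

Information content I(x) = -log₂(p(x))
I = -log₂(7/22) = -log₂(0.3182)
I = 1.6521 bits


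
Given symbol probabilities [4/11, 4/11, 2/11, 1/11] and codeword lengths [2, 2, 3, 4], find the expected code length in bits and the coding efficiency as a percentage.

Average length L = Σ p_i × l_i = 2.3636 bits
Entropy H = 1.8231 bits
Efficiency η = H/L × 100% = 77.13%


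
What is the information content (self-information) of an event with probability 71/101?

Information content I(x) = -log₂(p(x))
I = -log₂(71/101) = -log₂(0.7030)
I = 0.5085 bits


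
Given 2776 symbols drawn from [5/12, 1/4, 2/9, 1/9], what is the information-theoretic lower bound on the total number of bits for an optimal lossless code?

Entropy H = 1.8607 bits/symbol
Minimum bits = H × n = 1.8607 × 2776
= 5165.26 bits


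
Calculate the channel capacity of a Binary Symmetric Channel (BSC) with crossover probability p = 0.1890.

For BSC with error probability p:
C = 1 - H(p) where H(p) is binary entropy
H(0.1890) = -0.1890 × log₂(0.1890) - 0.8110 × log₂(0.8110)
H(p) = 0.6994
C = 1 - 0.6994 = 0.3006 bits/use


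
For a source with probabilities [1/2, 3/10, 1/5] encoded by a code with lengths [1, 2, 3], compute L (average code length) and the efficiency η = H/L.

Average length L = Σ p_i × l_i = 1.7000 bits
Entropy H = 1.4855 bits
Efficiency η = H/L × 100% = 87.38%


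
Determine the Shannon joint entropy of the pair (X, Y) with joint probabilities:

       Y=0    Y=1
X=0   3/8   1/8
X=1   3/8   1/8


H(X,Y) = -Σ p(x,y) log₂ p(x,y)
  p(0,0)=3/8: -0.3750 × log₂(0.3750) = 0.5306
  p(0,1)=1/8: -0.1250 × log₂(0.1250) = 0.3750
  p(1,0)=3/8: -0.3750 × log₂(0.3750) = 0.5306
  p(1,1)=1/8: -0.1250 × log₂(0.1250) = 0.3750
H(X,Y) = 1.8113 bits


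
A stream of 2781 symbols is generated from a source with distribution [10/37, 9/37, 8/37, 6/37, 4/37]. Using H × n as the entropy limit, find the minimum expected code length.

Entropy H = 2.2565 bits/symbol
Minimum bits = H × n = 2.2565 × 2781
= 6275.39 bits


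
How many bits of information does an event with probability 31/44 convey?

Information content I(x) = -log₂(p(x))
I = -log₂(31/44) = -log₂(0.7045)
I = 0.5052 bits


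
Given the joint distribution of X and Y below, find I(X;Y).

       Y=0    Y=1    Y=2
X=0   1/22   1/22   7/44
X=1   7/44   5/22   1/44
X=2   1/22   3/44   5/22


H(X) = 1.5568, H(Y) = 1.5568, H(X,Y) = 2.8118
I(X;Y) = H(X) + H(Y) - H(X,Y) = 0.3018 bits


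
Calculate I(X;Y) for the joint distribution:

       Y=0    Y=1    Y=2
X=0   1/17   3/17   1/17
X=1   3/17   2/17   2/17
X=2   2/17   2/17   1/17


H(X) = 1.5657, H(Y) = 1.5486, H(X,Y) = 3.0575
I(X;Y) = H(X) + H(Y) - H(X,Y) = 0.0567 bits


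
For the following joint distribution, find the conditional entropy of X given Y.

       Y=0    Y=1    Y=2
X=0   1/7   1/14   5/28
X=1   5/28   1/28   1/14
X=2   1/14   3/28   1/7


H(X|Y) = Σ_y p(y) H(X|Y=y)
  p(Y=0) = 11/28, H(X|Y=0) = 1.4949
  p(Y=1) = 3/14, H(X|Y=1) = 1.4591
  p(Y=2) = 11/28, H(X|Y=2) = 1.4949
H(X|Y) = 0.3929×1.4949 + 0.2143×1.4591 + 0.3929×1.4949 = 1.4873 bits


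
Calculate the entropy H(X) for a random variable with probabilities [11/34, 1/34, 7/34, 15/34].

H(X) = -Σ p(x) log₂ p(x)
  -11/34 × log₂(11/34) = 0.5267
  -1/34 × log₂(1/34) = 0.1496
  -7/34 × log₂(7/34) = 0.4694
  -15/34 × log₂(15/34) = 0.5208
H(X) = 1.6666 bits


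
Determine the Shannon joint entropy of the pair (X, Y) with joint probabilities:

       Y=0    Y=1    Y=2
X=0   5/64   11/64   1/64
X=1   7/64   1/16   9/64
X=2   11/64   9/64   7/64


H(X,Y) = -Σ p(x,y) log₂ p(x,y)
  p(0,0)=5/64: -0.0781 × log₂(0.0781) = 0.2873
  p(0,1)=11/64: -0.1719 × log₂(0.1719) = 0.4367
  p(0,2)=1/64: -0.0156 × log₂(0.0156) = 0.0938
  p(1,0)=7/64: -0.1094 × log₂(0.1094) = 0.3492
  p(1,1)=1/16: -0.0625 × log₂(0.0625) = 0.2500
  p(1,2)=9/64: -0.1406 × log₂(0.1406) = 0.3980
  p(2,0)=11/64: -0.1719 × log₂(0.1719) = 0.4367
  p(2,1)=9/64: -0.1406 × log₂(0.1406) = 0.3980
  p(2,2)=7/64: -0.1094 × log₂(0.1094) = 0.3492
H(X,Y) = 2.9988 bits


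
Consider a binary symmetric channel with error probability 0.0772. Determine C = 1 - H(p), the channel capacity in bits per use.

For BSC with error probability p:
C = 1 - H(p) where H(p) is binary entropy
H(0.0772) = -0.0772 × log₂(0.0772) - 0.9228 × log₂(0.9228)
H(p) = 0.3922
C = 1 - 0.3922 = 0.6078 bits/use


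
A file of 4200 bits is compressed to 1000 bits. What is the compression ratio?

Compression ratio = Original / Compressed
= 4200 / 1000 = 4.20:1


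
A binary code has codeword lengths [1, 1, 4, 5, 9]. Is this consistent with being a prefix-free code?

Kraft inequality: Σ 2^(-l_i) ≤ 1 for prefix-free code
Calculating: 2^(-1) + 2^(-1) + 2^(-4) + 2^(-5) + 2^(-9)
= 0.5 + 0.5 + 0.0625 + 0.03125 + 0.001953125
= 1.0957
Since 1.0957 > 1, prefix-free code does not exist


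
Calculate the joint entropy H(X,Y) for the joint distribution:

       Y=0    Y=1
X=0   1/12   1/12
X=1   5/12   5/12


H(X,Y) = -Σ p(x,y) log₂ p(x,y)
  p(0,0)=1/12: -0.0833 × log₂(0.0833) = 0.2987
  p(0,1)=1/12: -0.0833 × log₂(0.0833) = 0.2987
  p(1,0)=5/12: -0.4167 × log₂(0.4167) = 0.5263
  p(1,1)=5/12: -0.4167 × log₂(0.4167) = 0.5263
H(X,Y) = 1.6500 bits


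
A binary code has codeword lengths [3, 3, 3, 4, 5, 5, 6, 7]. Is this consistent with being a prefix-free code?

Kraft inequality: Σ 2^(-l_i) ≤ 1 for prefix-free code
Calculating: 2^(-3) + 2^(-3) + 2^(-3) + 2^(-4) + 2^(-5) + 2^(-5) + 2^(-6) + 2^(-7)
= 0.125 + 0.125 + 0.125 + 0.0625 + 0.03125 + 0.03125 + 0.015625 + 0.0078125
= 0.5234
Since 0.5234 ≤ 1, prefix-free code exists


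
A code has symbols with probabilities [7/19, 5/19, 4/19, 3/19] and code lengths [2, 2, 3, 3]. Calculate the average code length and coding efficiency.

Average length L = Σ p_i × l_i = 2.3684 bits
Entropy H = 1.9313 bits
Efficiency η = H/L × 100% = 81.54%
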